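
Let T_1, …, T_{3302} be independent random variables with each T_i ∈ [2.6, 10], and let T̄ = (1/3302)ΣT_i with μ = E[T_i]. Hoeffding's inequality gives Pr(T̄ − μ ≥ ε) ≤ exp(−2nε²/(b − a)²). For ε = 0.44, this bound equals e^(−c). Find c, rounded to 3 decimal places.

c = 2nε²/(b − a)² = 2·3302·0.44² / 7.4² = 23.3480.

23.348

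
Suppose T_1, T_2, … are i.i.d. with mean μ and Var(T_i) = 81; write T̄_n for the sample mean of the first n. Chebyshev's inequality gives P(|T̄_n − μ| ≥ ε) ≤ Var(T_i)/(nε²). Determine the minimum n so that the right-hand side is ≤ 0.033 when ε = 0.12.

170455

Require 81/(n·0.12²) ≤ 0.033, i.e. n ≥ 81/(0.033·0.12²) = 170454.545.
The smallest integer n is 170455.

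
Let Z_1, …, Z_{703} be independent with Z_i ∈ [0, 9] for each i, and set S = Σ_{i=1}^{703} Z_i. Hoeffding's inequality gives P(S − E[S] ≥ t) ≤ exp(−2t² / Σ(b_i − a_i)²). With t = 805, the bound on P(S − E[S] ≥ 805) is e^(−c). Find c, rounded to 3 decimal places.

22.760

Σ(b_i − a_i)² = 703·(9)² = 56943.
c = 2t²/56943 = 2·805²/56943 = 22.7605.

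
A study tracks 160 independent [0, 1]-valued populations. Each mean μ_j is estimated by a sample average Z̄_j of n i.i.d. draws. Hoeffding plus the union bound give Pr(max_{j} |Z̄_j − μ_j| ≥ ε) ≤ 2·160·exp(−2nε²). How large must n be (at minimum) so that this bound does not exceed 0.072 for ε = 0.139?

Need 2·160·exp(−2nε²) ≤ 0.072, i.e. exp(−2nε²) ≤ 0.072/320.
So 2nε² ≥ ln(320/0.072) = 8.399410.
Hence n ≥ 8.399410/(2·0.139²) = 217.365.
The smallest integer n is 218.

218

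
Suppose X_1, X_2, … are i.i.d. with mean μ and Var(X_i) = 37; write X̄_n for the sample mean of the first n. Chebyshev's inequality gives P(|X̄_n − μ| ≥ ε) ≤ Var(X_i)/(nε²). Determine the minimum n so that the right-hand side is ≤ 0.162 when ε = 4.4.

12

Require 37/(n·4.4²) ≤ 0.162, i.e. n ≥ 37/(0.162·4.4²) = 11.797.
The smallest integer n is 12.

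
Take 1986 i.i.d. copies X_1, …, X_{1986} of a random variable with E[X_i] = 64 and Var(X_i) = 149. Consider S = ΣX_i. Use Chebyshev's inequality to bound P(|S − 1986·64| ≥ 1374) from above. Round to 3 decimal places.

0.157

Var(S) = n·Var(X_i) = 1986·149 = 295914.
Chebyshev: P(|S − 1986·64| ≥ 1374) ≤ Var(S)/1374² = 295914/1887876 = 0.1567.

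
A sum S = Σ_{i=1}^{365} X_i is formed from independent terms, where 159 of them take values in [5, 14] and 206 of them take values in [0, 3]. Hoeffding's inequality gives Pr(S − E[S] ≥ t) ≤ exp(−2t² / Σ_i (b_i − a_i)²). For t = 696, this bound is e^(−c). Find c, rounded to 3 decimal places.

Σ(b_i − a_i)² = 159·9² + 206·3² = 14733.
c = 2t² / 14733 = 2·696² / 14733 = 65.7593.

65.759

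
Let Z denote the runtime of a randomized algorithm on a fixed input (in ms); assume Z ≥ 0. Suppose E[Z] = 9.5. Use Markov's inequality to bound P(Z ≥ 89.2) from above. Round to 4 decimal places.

0.1065

Markov's inequality: for a non-negative random variable, P(Z ≥ a) ≤ E[Z]/a.
Here E[Z] = 9.5 and a = 89.2, so the bound is 9.5/89.2 = 0.1065.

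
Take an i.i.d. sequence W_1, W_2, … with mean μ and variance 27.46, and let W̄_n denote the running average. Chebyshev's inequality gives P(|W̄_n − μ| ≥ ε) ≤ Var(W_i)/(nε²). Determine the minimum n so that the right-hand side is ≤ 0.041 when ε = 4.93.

28

Require 27.46/(n·4.93²) ≤ 0.041, i.e. n ≥ 27.46/(0.041·4.93²) = 27.556.
The smallest integer n is 28.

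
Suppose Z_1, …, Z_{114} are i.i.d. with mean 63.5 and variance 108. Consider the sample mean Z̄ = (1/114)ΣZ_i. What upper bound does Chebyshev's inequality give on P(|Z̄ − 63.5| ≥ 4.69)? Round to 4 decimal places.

0.0431

Var(Z̄) = Var(Z_i)/n = 108/114 = 0.94737.
Chebyshev: P(|Z̄ − 63.5| ≥ 4.69) ≤ Var(Z̄)/(4.69)² = 108/(114·4.69²) = 0.0431.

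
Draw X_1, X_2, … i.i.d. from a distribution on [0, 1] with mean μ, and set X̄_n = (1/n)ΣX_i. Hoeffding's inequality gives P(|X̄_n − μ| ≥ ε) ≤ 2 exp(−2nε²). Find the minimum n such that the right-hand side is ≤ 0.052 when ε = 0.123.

Require 2·exp(−2nε²) ≤ 0.052, i.e. 2nε² ≥ ln(2/0.052) = 3.649659.
So n ≥ 3.649659 / (2·0.123²) = 120.618.
The smallest integer n is 121.

121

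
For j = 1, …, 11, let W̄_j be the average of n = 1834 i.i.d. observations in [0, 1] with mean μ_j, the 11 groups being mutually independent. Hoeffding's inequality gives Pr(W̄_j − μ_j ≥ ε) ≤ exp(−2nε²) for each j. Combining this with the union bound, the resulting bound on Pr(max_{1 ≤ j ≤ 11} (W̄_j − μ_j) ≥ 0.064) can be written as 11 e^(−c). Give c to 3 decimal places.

15.024

Union bound over the 11 events: Pr(max_{1 ≤ j ≤ 11} (W̄_j − μ_j) ≥ 0.064) ≤ 11·exp(−2nε²) = 11 exp(−2·1834·0.064²).
So c = 2·1834·0.064² = 15.0241.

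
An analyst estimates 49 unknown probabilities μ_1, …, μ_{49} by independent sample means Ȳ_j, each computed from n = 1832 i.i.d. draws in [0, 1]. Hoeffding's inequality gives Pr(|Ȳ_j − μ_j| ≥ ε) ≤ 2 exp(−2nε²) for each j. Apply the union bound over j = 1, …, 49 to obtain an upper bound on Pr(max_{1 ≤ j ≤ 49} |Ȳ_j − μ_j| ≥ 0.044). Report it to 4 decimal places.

0.0814

Per-experiment Hoeffding bound: 2·exp(−2·1832·0.044²) = 2·exp(−7.09350) = 0.001661.
Union bound over 49 events: 49·0.001661 = 0.08139.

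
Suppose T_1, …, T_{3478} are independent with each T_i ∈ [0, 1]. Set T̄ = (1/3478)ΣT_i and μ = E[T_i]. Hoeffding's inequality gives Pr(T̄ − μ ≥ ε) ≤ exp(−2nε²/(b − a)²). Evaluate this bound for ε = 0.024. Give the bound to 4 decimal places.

0.0182

Exponent: 2nε²/(b − a)² = 2·3478·0.024² / 1² = 4.00666.
Bound = exp(−4.00666) = 0.01819.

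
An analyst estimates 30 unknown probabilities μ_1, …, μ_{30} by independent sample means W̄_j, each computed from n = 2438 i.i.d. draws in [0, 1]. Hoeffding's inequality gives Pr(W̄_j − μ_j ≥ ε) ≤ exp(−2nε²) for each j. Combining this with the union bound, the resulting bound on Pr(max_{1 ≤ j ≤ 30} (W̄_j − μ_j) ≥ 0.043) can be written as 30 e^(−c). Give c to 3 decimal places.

9.016

Union bound over the 30 events: Pr(max_{1 ≤ j ≤ 30} (W̄_j − μ_j) ≥ 0.043) ≤ 30·exp(−2nε²) = 30 exp(−2·2438·0.043²).
So c = 2·2438·0.043² = 9.0157.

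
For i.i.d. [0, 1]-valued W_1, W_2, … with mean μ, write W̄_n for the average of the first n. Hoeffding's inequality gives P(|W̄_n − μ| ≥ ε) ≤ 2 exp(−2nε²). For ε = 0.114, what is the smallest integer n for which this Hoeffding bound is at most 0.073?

128

Require 2·exp(−2nε²) ≤ 0.073, i.e. 2nε² ≥ ln(2/0.073) = 3.310443.
So n ≥ 3.310443 / (2·0.114²) = 127.364.
The smallest integer n is 128.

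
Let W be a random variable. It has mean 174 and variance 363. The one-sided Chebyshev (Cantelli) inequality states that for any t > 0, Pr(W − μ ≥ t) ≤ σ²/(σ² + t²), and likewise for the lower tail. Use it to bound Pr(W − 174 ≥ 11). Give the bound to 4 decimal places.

0.7500

Here σ² = 363 and t = 11, so σ² + t² = 484.
Cantelli's bound: 363/484 = 0.7500.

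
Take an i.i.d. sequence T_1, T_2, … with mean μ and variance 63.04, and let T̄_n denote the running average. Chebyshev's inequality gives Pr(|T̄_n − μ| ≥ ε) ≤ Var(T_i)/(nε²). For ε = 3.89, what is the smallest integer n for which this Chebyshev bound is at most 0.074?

57

Require 63.04/(n·3.89²) ≤ 0.074, i.e. n ≥ 63.04/(0.074·3.89²) = 56.297.
The smallest integer n is 57.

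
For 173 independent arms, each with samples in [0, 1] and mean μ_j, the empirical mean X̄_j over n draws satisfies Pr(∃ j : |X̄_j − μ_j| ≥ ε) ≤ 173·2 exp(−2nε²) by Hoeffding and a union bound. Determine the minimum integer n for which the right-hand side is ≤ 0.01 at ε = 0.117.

382

Need 2·173·exp(−2nε²) ≤ 0.01, i.e. exp(−2nε²) ≤ 0.01/346.
So 2nε² ≥ ln(346/0.01) = 10.451609.
Hence n ≥ 10.451609/(2·0.117²) = 381.752.
The smallest integer n is 382.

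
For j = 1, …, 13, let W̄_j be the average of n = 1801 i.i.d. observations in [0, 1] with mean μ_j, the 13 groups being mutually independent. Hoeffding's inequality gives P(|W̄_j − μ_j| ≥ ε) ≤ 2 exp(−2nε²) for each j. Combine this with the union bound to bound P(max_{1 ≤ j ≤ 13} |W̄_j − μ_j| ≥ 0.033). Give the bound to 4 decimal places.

0.5145

Per-experiment Hoeffding bound: 2·exp(−2·1801·0.033²) = 2·exp(−3.92258) = 0.03958.
Union bound over 13 events: 13·0.03958 = 0.51454.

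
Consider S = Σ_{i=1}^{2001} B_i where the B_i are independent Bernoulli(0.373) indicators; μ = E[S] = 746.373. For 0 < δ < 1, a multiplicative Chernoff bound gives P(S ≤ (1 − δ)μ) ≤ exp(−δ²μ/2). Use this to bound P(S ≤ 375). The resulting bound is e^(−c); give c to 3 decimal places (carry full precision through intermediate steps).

92.392

Write 375 = (1 − δ)μ, so δ = 1 − 375/746.373 = 0.4975702…
Then the exponent is δ²μ/2 = (μ − 375)²/(2μ) = 92.392078.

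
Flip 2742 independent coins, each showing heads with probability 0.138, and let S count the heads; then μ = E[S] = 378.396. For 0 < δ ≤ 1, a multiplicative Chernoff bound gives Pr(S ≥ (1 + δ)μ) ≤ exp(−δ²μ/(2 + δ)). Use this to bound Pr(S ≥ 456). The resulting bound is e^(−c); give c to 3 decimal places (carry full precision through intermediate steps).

Write 456 = (1 + δ)μ, so δ = 456/378.396 − 1 = 0.2050867…
Then the exponent is δ²μ/(2 + δ) = (456 − μ)² / (μ·(2 + δ)) = 7.217653.

7.218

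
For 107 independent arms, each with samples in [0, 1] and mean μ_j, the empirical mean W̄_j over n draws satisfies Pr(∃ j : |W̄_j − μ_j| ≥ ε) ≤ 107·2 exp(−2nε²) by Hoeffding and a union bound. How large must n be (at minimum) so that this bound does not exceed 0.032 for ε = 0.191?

121

Need 2·107·exp(−2nε²) ≤ 0.032, i.e. exp(−2nε²) ≤ 0.032/214.
So 2nε² ≥ ln(214/0.032) = 8.807995.
Hence n ≥ 8.807995/(2·0.191²) = 120.720.
The smallest integer n is 121.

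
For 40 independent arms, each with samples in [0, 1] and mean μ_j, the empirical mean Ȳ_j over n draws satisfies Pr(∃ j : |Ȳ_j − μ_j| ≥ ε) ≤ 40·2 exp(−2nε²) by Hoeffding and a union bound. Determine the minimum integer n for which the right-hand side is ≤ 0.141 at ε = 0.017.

Need 2·40·exp(−2nε²) ≤ 0.141, i.e. exp(−2nε²) ≤ 0.141/80.
So 2nε² ≥ ln(80/0.141) = 6.341022.
Hence n ≥ 6.341022/(2·0.017²) = 10970.626.
The smallest integer n is 10971.

10971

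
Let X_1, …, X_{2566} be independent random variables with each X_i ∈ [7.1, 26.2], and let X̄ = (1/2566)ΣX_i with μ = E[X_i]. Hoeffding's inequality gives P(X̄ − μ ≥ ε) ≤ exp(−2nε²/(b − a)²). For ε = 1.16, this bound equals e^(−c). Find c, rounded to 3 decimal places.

18.929

c = 2nε²/(b − a)² = 2·2566·1.16² / 19.1² = 18.9294.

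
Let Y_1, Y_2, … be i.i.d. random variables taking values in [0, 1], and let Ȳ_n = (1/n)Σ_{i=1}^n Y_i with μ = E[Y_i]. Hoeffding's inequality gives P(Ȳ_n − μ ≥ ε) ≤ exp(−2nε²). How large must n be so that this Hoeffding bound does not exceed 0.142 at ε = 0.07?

Require exp(−2nε²) ≤ 0.142, i.e. 2nε² ≥ ln(1/0.142) = 1.951928.
So n ≥ 1.951928 / (2·0.07²) = 199.176.
The smallest integer n is 200.

200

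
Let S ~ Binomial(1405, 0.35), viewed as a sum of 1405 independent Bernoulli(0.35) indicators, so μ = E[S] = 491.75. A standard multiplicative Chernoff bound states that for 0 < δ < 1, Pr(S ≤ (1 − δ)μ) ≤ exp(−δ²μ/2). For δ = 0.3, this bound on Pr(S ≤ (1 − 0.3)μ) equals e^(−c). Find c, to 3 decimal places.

22.129

c = δ²μ/2 = 0.3²·491.75/2 = 22.1288.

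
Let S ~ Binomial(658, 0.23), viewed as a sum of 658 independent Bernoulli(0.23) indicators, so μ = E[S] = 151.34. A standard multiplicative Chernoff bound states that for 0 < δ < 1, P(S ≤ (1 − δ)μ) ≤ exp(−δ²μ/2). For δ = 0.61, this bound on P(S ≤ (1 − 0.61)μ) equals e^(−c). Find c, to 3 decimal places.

c = δ²μ/2 = 0.61²·151.34/2 = 28.1568.

28.157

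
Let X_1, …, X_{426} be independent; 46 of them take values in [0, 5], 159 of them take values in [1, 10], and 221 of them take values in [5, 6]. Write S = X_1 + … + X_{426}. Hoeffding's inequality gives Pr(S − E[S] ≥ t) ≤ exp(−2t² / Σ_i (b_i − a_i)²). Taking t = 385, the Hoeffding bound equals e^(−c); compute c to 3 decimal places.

20.804

Σ(b_i − a_i)² = 46·5² + 159·9² + 221·1² = 14250.
c = 2t² / 14250 = 2·385² / 14250 = 20.8035.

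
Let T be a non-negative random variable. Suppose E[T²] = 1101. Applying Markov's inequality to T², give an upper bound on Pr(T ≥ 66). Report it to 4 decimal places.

Since T ≥ 0, the event {T ≥ 66} is the same as {T² ≥ 4356}.
Markov's inequality applied to T² gives Pr(T² ≥ 4356) ≤ E[T²]/4356 = 1101/4356 = 0.2528.

0.2528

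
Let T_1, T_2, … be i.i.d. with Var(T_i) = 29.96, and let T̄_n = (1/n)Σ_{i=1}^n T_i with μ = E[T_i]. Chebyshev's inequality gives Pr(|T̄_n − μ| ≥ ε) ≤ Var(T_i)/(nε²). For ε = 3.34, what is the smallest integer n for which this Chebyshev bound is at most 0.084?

32

Require 29.96/(n·3.34²) ≤ 0.084, i.e. n ≥ 29.96/(0.084·3.34²) = 31.972.
The smallest integer n is 32.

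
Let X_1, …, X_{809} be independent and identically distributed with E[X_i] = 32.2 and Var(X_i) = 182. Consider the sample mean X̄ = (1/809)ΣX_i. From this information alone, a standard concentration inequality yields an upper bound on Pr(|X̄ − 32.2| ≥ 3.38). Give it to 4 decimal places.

With mean and variance of each term known, Chebyshev's inequality bounds the deviation of the sum (or sample mean).
Var(X̄) = Var(X_i)/n = 182/809 = 0.22497.
Chebyshev: Pr(|X̄ − 32.2| ≥ 3.38) ≤ Var(X̄)/(3.38)² = 182/(809·3.38²) = 0.0197.

0.0197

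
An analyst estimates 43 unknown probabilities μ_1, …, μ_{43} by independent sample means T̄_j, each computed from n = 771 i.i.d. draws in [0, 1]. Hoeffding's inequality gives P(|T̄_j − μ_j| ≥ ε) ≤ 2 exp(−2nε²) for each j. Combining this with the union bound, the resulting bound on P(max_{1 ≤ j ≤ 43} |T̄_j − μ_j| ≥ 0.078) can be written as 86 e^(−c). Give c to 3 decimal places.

Union bound over the 43 events: P(max_{1 ≤ j ≤ 43} |T̄_j − μ_j| ≥ 0.078) ≤ 43·2·exp(−2nε²) = 86 exp(−2·771·0.078²).
So c = 2·771·0.078² = 9.3815.

9.382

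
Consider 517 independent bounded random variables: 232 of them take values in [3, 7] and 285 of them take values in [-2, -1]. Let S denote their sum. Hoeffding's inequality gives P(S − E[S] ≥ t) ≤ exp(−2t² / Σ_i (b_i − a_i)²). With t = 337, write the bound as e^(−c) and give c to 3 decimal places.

56.827

Σ(b_i − a_i)² = 232·4² + 285·1² = 3997.
c = 2t² / 3997 = 2·337² / 3997 = 56.8271.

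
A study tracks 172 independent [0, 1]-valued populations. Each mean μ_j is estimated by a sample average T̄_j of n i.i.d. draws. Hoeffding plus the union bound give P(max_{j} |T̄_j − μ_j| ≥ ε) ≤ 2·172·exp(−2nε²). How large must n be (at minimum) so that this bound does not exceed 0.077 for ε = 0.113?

330

Need 2·172·exp(−2nε²) ≤ 0.077, i.e. exp(−2nε²) ≤ 0.077/344.
So 2nε² ≥ ln(344/0.077) = 8.404592.
Hence n ≥ 8.404592/(2·0.113²) = 329.101.
The smallest integer n is 330.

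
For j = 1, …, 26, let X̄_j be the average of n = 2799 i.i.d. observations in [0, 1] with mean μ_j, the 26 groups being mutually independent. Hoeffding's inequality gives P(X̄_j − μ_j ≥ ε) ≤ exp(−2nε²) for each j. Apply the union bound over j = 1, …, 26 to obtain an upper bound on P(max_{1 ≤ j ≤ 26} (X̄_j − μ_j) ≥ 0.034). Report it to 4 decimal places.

Per-experiment Hoeffding bound: exp(−2·2799·0.034²) = exp(−6.47129) = 0.0015472.
Union bound over 26 events: 26·0.0015472 = 0.04023.

0.0402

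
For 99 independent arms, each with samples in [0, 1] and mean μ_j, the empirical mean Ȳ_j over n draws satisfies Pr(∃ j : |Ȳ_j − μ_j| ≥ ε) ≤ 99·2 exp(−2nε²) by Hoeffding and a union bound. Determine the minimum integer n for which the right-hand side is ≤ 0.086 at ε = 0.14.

Need 2·99·exp(−2nε²) ≤ 0.086, i.e. exp(−2nε²) ≤ 0.086/198.
So 2nε² ≥ ln(198/0.086) = 7.741675.
Hence n ≥ 7.741675/(2·0.14²) = 197.492.
The smallest integer n is 198.

198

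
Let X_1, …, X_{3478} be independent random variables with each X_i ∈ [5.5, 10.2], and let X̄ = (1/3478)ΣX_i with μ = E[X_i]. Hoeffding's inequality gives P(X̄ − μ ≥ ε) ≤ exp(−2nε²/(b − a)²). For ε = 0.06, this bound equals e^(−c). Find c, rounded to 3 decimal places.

1.134

c = 2nε²/(b − a)² = 2·3478·0.06² / 4.7² = 1.1336.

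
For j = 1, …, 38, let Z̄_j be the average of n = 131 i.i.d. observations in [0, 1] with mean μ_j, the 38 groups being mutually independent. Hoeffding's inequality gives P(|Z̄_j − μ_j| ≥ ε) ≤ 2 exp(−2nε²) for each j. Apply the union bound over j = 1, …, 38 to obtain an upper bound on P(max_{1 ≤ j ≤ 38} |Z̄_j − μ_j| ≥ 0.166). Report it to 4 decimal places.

0.0556

Per-experiment Hoeffding bound: 2·exp(−2·131·0.166²) = 2·exp(−7.21967) = 0.0014641.
Union bound over 38 events: 38·0.0014641 = 0.05564.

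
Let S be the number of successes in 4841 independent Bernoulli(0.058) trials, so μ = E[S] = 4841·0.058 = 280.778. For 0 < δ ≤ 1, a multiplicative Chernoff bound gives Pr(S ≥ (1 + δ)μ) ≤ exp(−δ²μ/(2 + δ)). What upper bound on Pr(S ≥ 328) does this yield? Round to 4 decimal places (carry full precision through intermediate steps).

0.0257

Write 328 = (1 + δ)μ, so δ = 328/280.778 − 1 = 0.1681827…
Then the exponent is δ²μ/(2 + δ) = (328 − μ)² / (μ·(2 + δ)) = 3.662940.
Bound = exp(−3.662940) = 0.02566.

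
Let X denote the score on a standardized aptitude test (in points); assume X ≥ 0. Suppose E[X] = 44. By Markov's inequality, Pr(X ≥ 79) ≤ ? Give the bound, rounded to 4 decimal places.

Markov's inequality: for a non-negative random variable, Pr(X ≥ a) ≤ E[X]/a.
Here E[X] = 44 and a = 79, so the bound is 44/79 = 0.5570.

0.5570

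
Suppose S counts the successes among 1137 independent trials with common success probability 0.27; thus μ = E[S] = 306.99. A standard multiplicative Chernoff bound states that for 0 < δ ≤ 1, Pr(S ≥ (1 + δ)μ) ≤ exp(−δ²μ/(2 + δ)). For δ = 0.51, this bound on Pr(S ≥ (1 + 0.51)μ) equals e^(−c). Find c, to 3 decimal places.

c = δ²μ/(2 + δ) = 0.51²·306.99/(2 + 0.51) = 31.8120.

31.812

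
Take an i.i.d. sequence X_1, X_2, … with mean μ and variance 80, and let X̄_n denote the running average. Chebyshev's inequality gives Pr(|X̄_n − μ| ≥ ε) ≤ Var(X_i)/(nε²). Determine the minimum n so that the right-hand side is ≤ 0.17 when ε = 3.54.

38

Require 80/(n·3.54²) ≤ 0.17, i.e. n ≥ 80/(0.17·3.54²) = 37.552.
The smallest integer n is 38.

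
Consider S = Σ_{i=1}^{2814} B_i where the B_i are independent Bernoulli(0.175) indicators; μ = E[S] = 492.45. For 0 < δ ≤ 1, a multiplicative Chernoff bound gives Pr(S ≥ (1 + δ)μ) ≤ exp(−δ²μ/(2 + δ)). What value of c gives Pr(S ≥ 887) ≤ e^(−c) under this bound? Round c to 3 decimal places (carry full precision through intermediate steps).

Write 887 = (1 + δ)μ, so δ = 887/492.45 − 1 = 0.8011981…
Then the exponent is δ²μ/(2 + δ) = (887 − μ)² / (μ·(2 + δ)) = 112.849108.

112.849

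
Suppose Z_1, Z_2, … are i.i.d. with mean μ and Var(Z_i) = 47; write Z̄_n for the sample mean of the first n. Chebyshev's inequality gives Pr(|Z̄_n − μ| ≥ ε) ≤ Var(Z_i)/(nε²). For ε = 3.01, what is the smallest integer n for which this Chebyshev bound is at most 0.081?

Require 47/(n·3.01²) ≤ 0.081, i.e. n ≥ 47/(0.081·3.01²) = 64.044.
The smallest integer n is 65.

65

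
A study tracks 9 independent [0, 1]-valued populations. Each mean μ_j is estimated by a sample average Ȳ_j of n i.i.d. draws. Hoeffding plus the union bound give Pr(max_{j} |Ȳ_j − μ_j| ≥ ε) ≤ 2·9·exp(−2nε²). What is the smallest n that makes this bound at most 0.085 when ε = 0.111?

218

Need 2·9·exp(−2nε²) ≤ 0.085, i.e. exp(−2nε²) ≤ 0.085/18.
So 2nε² ≥ ln(18/0.085) = 5.355476.
Hence n ≥ 5.355476/(2·0.111²) = 217.331.
The smallest integer n is 218.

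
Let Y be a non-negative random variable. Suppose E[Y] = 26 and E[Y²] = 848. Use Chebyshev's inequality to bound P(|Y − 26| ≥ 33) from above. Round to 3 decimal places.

0.158

Var(Y) = E[Y²] − (E[Y])² = 848 − 676 = 172.
Chebyshev's inequality: P(|Y − μ| ≥ t) ≤ Var(Y)/t² = 172/1089 = 0.1579.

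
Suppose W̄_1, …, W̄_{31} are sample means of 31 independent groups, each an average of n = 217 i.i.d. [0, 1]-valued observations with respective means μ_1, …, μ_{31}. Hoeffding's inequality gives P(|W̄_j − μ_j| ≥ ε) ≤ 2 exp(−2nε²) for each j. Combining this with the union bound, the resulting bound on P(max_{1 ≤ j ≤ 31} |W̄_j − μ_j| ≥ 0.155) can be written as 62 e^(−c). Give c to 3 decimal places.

Union bound over the 31 events: P(max_{1 ≤ j ≤ 31} |W̄_j − μ_j| ≥ 0.155) ≤ 31·2·exp(−2nε²) = 62 exp(−2·217·0.155²).
So c = 2·217·0.155² = 10.4268.

10.427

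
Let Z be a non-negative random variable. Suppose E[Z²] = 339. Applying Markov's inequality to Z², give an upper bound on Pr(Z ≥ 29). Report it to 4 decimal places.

0.4031

Since Z ≥ 0, the event {Z ≥ 29} is the same as {Z² ≥ 841}.
Markov's inequality applied to Z² gives Pr(Z² ≥ 841) ≤ E[Z²]/841 = 339/841 = 0.4031.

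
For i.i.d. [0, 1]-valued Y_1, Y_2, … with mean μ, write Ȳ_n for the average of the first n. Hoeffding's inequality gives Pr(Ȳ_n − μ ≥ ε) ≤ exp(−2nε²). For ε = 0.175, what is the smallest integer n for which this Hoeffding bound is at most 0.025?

61

Require exp(−2nε²) ≤ 0.025, i.e. 2nε² ≥ ln(1/0.025) = 3.688879.
So n ≥ 3.688879 / (2·0.175²) = 60.227.
The smallest integer n is 61.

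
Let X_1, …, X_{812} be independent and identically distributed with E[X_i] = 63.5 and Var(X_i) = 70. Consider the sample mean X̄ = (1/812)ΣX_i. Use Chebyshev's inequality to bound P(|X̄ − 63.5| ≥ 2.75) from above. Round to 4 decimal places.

Var(X̄) = Var(X_i)/n = 70/812 = 0.086207.
Chebyshev: P(|X̄ − 63.5| ≥ 2.75) ≤ Var(X̄)/(2.75)² = 70/(812·2.75²) = 0.0114.

0.0114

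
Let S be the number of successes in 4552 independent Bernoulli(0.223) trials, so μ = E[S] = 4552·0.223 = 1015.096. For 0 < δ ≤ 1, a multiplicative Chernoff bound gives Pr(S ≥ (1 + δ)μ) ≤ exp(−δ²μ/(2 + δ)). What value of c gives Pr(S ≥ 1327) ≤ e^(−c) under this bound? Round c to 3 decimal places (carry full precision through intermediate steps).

41.537

Write 1327 = (1 + δ)μ, so δ = 1327/1015.096 − 1 = 0.3072655…
Then the exponent is δ²μ/(2 + δ) = (1327 − μ)² / (μ·(2 + δ)) = 41.537198.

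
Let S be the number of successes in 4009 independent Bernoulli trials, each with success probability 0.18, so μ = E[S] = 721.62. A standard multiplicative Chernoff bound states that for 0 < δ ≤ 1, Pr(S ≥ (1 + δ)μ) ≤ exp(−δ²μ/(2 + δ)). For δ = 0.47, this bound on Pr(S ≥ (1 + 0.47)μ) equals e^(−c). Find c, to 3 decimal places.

c = δ²μ/(2 + δ) = 0.47²·721.62/(2 + 0.47) = 64.5368.

64.537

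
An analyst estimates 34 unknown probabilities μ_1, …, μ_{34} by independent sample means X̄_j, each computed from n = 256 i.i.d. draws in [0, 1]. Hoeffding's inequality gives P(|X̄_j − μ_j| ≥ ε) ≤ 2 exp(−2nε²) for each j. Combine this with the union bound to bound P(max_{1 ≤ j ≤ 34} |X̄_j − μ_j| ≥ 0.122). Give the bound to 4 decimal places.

0.0333

Per-experiment Hoeffding bound: 2·exp(−2·256·0.122²) = 2·exp(−7.62061) = 0.00098049.
Union bound over 34 events: 34·0.00098049 = 0.03334.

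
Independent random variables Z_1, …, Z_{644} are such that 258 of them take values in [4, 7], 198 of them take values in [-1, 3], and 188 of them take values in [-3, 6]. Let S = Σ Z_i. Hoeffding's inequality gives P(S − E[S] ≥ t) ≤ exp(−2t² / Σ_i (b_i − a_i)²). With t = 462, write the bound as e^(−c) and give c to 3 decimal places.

Σ(b_i − a_i)² = 258·3² + 198·4² + 188·9² = 20718.
c = 2t² / 20718 = 2·462² / 20718 = 20.6047.

20.605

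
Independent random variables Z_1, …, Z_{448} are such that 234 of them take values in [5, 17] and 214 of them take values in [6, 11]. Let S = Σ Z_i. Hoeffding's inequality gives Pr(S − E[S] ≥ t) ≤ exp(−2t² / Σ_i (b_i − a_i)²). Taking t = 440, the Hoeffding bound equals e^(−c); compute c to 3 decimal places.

9.917

Σ(b_i − a_i)² = 234·12² + 214·5² = 39046.
c = 2t² / 39046 = 2·440² / 39046 = 9.9165.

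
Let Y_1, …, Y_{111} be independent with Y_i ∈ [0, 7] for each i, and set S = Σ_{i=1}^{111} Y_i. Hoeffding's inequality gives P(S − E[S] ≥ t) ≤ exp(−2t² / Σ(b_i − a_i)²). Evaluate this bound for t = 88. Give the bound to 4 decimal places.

Σ(b_i − a_i)² = 111·(7)² = 5439.
Exponent = 2·88²/5439 = 2.8476.
Bound = exp(−2.8476) = 0.05798.

0.0580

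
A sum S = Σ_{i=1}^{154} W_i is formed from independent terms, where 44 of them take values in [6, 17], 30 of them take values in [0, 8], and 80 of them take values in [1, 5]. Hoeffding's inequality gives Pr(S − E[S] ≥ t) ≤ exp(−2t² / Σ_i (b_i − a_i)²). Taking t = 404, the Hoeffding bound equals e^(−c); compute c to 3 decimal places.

38.296

Σ(b_i − a_i)² = 44·11² + 30·8² + 80·4² = 8524.
c = 2t² / 8524 = 2·404² / 8524 = 38.2956.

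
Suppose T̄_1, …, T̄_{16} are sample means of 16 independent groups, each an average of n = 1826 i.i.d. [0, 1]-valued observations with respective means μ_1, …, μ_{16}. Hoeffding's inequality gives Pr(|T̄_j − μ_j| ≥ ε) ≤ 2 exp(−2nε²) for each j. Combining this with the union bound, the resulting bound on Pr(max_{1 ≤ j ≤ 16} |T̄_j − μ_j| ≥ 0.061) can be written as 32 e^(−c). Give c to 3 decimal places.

13.589

Union bound over the 16 events: Pr(max_{1 ≤ j ≤ 16} |T̄_j − μ_j| ≥ 0.061) ≤ 16·2·exp(−2nε²) = 32 exp(−2·1826·0.061²).
So c = 2·1826·0.061² = 13.5891.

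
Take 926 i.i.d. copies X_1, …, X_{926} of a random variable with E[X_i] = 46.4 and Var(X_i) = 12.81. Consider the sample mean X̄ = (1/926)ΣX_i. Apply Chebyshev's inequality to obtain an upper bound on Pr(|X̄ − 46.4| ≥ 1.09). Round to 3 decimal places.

Var(X̄) = Var(X_i)/n = 12.81/926 = 0.013834.
Chebyshev: Pr(|X̄ − 46.4| ≥ 1.09) ≤ Var(X̄)/(1.09)² = 12.81/(926·1.09²) = 0.0116.

0.012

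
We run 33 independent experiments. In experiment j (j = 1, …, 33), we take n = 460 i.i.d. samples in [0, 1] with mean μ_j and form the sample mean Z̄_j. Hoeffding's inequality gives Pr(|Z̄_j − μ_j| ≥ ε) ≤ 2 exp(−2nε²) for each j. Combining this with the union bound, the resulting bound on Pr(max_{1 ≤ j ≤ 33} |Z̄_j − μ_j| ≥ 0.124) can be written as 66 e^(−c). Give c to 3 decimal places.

14.146

Union bound over the 33 events: Pr(max_{1 ≤ j ≤ 33} |Z̄_j − μ_j| ≥ 0.124) ≤ 33·2·exp(−2nε²) = 66 exp(−2·460·0.124²).
So c = 2·460·0.124² = 14.1459.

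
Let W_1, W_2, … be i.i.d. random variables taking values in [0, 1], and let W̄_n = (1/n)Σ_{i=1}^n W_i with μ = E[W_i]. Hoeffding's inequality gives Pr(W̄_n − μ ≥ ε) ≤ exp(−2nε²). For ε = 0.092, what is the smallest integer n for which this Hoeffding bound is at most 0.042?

Require exp(−2nε²) ≤ 0.042, i.e. 2nε² ≥ ln(1/0.042) = 3.170086.
So n ≥ 3.170086 / (2·0.092²) = 187.269.
The smallest integer n is 188.

188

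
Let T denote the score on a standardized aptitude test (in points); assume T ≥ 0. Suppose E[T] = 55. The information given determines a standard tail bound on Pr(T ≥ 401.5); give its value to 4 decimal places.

0.1370

Only the mean of a non-negative variable is known, so Markov's inequality is the applicable tail bound.
Markov's inequality: for a non-negative random variable, Pr(T ≥ a) ≤ E[T]/a.
Here E[T] = 55 and a = 401.5, so the bound is 55/401.5 = 0.1370.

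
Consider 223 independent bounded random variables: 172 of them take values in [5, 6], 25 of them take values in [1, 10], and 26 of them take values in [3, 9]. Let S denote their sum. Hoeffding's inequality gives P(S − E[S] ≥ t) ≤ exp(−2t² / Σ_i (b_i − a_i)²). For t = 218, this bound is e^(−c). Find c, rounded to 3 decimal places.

Σ(b_i − a_i)² = 172·1² + 25·9² + 26·6² = 3133.
c = 2t² / 3133 = 2·218² / 3133 = 30.3377.

30.338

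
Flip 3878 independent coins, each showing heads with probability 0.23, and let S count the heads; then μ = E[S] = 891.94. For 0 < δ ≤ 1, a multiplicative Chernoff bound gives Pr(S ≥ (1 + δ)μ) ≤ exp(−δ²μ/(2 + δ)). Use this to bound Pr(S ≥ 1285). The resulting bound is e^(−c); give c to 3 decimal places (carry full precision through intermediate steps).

Write 1285 = (1 + δ)μ, so δ = 1285/891.94 − 1 = 0.4406799…
Then the exponent is δ²μ/(2 + δ) = (1285 − μ)² / (μ·(2 + δ)) = 70.969417.

70.969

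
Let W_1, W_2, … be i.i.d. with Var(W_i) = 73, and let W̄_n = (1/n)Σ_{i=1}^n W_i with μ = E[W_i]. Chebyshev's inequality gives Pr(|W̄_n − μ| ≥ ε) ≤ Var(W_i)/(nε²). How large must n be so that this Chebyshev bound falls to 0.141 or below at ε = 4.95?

22

Require 73/(n·4.95²) ≤ 0.141, i.e. n ≥ 73/(0.141·4.95²) = 21.130.
The smallest integer n is 22.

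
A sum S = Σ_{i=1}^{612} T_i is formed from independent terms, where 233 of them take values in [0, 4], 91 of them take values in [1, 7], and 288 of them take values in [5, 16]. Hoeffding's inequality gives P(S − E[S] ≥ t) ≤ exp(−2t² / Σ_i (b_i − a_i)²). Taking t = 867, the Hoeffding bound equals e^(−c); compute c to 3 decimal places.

35.921

Σ(b_i − a_i)² = 233·4² + 91·6² + 288·11² = 41852.
c = 2t² / 41852 = 2·867² / 41852 = 35.9213.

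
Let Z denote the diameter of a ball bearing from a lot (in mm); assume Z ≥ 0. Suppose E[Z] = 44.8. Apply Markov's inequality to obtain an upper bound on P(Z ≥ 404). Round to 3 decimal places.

Markov's inequality: for a non-negative random variable, P(Z ≥ a) ≤ E[Z]/a.
Here E[Z] = 44.8 and a = 404, so the bound is 44.8/404 = 0.1109.

0.111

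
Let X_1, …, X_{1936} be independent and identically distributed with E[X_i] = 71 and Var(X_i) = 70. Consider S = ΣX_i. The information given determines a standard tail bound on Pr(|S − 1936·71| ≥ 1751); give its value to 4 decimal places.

With mean and variance of each term known, Chebyshev's inequality bounds the deviation of the sum (or sample mean).
Var(S) = n·Var(X_i) = 1936·70 = 135520.
Chebyshev: Pr(|S − 1936·71| ≥ 1751) ≤ Var(S)/1751² = 135520/3066001 = 0.0442.

0.0442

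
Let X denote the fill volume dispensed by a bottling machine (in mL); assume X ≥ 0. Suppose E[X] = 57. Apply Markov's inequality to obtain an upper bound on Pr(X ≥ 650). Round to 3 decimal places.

0.088

Markov's inequality: for a non-negative random variable, Pr(X ≥ a) ≤ E[X]/a.
Here E[X] = 57 and a = 650, so the bound is 57/650 = 0.0877.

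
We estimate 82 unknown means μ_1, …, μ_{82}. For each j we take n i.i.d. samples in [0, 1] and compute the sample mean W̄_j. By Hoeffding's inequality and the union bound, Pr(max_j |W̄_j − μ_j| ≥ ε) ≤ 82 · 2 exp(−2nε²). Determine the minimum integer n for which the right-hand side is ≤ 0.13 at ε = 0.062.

929

Need 2·82·exp(−2nε²) ≤ 0.13, i.e. exp(−2nε²) ≤ 0.13/164.
So 2nε² ≥ ln(164/0.13) = 7.140087.
Hence n ≥ 7.140087/(2·0.062²) = 928.731.
The smallest integer n is 929.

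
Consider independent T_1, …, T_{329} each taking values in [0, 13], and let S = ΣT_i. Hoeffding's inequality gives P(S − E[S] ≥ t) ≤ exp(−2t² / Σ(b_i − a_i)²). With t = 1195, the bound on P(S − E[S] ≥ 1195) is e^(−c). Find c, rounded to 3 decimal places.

Σ(b_i − a_i)² = 329·(13)² = 55601.
c = 2t²/55601 = 2·1195²/55601 = 51.3669.

51.367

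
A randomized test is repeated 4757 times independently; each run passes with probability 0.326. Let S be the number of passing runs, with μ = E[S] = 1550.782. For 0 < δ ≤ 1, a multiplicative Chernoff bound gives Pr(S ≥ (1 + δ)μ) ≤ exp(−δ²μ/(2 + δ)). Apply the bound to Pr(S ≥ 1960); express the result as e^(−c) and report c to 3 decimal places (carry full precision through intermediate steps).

47.699

Write 1960 = (1 + δ)μ, so δ = 1960/1550.782 − 1 = 0.2638785…
Then the exponent is δ²μ/(2 + δ) = (1960 − μ)² / (μ·(2 + δ)) = 47.698596.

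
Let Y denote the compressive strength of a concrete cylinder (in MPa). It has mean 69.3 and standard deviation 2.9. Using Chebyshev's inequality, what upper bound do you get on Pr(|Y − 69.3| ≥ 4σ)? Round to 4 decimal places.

0.0625

Chebyshev: Pr(|Y − μ| ≥ t) ≤ Var(Y)/t².
Var(Y) = σ² = 2.9² = 8.41.
t = 4·2.9 = 11.6.
Bound = 8.41 / 134.56 = 0.0625.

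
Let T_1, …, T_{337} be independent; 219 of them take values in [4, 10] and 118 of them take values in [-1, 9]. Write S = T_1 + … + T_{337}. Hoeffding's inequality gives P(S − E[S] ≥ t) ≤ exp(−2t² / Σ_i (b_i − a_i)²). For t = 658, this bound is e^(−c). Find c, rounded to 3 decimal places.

Σ(b_i − a_i)² = 219·6² + 118·10² = 19684.
c = 2t² / 19684 = 2·658² / 19684 = 43.9915.

43.991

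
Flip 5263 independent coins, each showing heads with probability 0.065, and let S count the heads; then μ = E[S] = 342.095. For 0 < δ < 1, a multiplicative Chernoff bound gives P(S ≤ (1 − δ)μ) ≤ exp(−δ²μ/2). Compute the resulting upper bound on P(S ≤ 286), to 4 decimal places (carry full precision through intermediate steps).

Write 286 = (1 − δ)μ, so δ = 1 − 286/342.095 = 0.1639749…
Then the exponent is δ²μ/2 = (μ − 286)²/(2μ) = 4.599087.
Bound = exp(−4.599087) = 0.01006.

0.0101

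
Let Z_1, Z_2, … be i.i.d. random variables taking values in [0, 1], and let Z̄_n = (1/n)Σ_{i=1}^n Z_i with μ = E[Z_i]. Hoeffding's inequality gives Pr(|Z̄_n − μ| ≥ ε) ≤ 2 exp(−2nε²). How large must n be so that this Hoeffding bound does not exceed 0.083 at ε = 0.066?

Require 2·exp(−2nε²) ≤ 0.083, i.e. 2nε² ≥ ln(2/0.083) = 3.182062.
So n ≥ 3.182062 / (2·0.066²) = 365.250.
The smallest integer n is 366.

366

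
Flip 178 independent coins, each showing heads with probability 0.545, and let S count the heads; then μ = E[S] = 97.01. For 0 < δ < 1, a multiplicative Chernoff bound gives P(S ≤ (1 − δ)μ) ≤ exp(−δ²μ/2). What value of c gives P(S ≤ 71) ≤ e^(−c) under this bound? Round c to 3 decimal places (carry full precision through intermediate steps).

3.487

Write 71 = (1 − δ)μ, so δ = 1 − 71/97.01 = 0.2681167…
Then the exponent is δ²μ/2 = (μ − 71)²/(2μ) = 3.486858.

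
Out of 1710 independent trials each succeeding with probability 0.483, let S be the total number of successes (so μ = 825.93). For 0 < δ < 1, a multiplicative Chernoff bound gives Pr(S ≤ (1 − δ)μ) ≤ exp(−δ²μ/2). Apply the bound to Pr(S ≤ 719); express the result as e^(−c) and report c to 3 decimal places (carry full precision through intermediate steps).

6.922

Write 719 = (1 − δ)μ, so δ = 1 − 719/825.93 = 0.1294662…
Then the exponent is δ²μ/2 = (μ − 719)²/(2μ) = 6.921909.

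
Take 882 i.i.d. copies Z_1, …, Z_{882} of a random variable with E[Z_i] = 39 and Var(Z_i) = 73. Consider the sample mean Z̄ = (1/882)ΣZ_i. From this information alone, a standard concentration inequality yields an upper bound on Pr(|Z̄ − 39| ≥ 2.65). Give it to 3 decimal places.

0.012

With mean and variance of each term known, Chebyshev's inequality bounds the deviation of the sum (or sample mean).
Var(Z̄) = Var(Z_i)/n = 73/882 = 0.082766.
Chebyshev: Pr(|Z̄ − 39| ≥ 2.65) ≤ Var(Z̄)/(2.65)² = 73/(882·2.65²) = 0.0118.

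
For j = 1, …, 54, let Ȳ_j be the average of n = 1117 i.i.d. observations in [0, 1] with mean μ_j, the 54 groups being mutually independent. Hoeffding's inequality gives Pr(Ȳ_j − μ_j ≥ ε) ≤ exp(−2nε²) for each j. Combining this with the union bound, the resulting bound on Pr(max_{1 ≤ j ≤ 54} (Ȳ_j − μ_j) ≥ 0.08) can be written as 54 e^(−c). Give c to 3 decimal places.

Union bound over the 54 events: Pr(max_{1 ≤ j ≤ 54} (Ȳ_j − μ_j) ≥ 0.08) ≤ 54·exp(−2nε²) = 54 exp(−2·1117·0.08²).
So c = 2·1117·0.08² = 14.2976.

14.298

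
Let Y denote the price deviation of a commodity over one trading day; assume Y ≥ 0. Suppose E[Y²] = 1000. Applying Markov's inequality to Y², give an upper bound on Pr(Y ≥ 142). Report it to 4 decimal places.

0.0496

Since Y ≥ 0, the event {Y ≥ 142} is the same as {Y² ≥ 20164}.
Markov's inequality applied to Y² gives Pr(Y² ≥ 20164) ≤ E[Y²]/20164 = 1000/20164 = 0.0496.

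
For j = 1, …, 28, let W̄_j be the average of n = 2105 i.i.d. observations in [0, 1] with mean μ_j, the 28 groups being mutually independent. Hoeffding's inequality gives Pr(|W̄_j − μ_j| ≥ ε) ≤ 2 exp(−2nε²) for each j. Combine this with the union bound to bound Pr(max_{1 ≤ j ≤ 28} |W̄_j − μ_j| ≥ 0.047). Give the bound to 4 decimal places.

Per-experiment Hoeffding bound: 2·exp(−2·2105·0.047²) = 2·exp(−9.29989) = 0.00018287.
Union bound over 28 events: 28·0.00018287 = 0.00512.

0.0051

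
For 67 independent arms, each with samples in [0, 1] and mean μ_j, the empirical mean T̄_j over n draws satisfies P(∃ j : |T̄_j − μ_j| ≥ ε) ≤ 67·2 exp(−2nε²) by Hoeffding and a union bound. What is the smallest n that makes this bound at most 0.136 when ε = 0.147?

Need 2·67·exp(−2nε²) ≤ 0.136, i.e. exp(−2nε²) ≤ 0.136/134.
So 2nε² ≥ ln(134/0.136) = 6.892940.
Hence n ≥ 6.892940/(2·0.147²) = 159.492.
The smallest integer n is 160.

160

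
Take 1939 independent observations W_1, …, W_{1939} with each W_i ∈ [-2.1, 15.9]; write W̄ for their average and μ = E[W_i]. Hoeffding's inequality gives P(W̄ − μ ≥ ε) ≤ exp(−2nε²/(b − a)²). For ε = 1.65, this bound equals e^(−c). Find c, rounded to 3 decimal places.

c = 2nε²/(b − a)² = 2·1939·1.65² / 18² = 32.5860.

32.586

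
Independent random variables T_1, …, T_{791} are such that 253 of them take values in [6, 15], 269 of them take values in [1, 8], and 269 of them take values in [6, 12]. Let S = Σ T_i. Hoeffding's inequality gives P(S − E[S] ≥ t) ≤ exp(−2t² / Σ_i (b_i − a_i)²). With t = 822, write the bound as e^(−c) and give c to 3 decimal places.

Σ(b_i − a_i)² = 253·9² + 269·7² + 269·6² = 43358.
c = 2t² / 43358 = 2·822² / 43358 = 31.1677.

31.168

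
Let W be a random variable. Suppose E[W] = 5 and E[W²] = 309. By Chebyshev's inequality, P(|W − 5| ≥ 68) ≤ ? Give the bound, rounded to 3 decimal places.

0.061

Var(W) = E[W²] − (E[W])² = 309 − 25 = 284.
Chebyshev's inequality: P(|W − μ| ≥ t) ≤ Var(W)/t² = 284/4624 = 0.0614.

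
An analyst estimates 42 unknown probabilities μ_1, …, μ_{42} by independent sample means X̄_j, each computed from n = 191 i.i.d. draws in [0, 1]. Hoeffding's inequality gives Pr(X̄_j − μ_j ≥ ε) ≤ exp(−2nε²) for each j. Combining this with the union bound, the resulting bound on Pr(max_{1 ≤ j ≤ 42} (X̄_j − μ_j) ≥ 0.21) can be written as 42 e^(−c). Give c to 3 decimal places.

Union bound over the 42 events: Pr(max_{1 ≤ j ≤ 42} (X̄_j − μ_j) ≥ 0.21) ≤ 42·exp(−2nε²) = 42 exp(−2·191·0.21²).
So c = 2·191·0.21² = 16.8462.

16.846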